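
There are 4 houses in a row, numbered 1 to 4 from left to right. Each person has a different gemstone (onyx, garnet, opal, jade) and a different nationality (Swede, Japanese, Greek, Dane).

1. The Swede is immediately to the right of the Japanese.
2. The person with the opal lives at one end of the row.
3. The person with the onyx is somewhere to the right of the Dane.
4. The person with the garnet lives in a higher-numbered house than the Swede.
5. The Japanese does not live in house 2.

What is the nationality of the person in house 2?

Swede

House 4's nationality must be Greek (nothing else left).
Clue 1 places the Swede in house 2.
By clue 1, the Japanese is in house 1.
The only nationality still possible for house 3 is Dane.
By clue 3, the person with the onyx is in house 4.
That leaves opal as the gemstone for house 1.
So house 2 gets jade for gemstone.
The only gemstone still possible for house 3 is garnet.
So: house 1 = opal/Japanese, house 2 = jade/Swede, house 3 = garnet/Dane, house 4 = onyx/Greek.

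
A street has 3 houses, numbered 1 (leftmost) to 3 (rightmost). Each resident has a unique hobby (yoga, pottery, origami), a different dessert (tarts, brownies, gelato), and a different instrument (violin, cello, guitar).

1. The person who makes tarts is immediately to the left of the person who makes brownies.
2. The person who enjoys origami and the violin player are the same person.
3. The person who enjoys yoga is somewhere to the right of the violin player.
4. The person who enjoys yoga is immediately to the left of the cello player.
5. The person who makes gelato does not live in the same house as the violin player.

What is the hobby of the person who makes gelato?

By clue 4, the person who enjoys yoga is in house 2.
From clue 4, the cello player must be in house 3.
By clue 2, the person who enjoys origami is in house 1.
Clue 2 places the violin player in house 1.
So house 3 gets pottery for hobby.
That leaves tarts as the dessert for house 1.
House 2's instrument must be guitar (nothing else left).
The person who makes brownies is in house 2 (clue 1).
That leaves gelato as the dessert for house 3.
So: house 1 = origami/tarts/violin, house 2 = yoga/brownies/guitar, house 3 = pottery/gelato/cello.

pottery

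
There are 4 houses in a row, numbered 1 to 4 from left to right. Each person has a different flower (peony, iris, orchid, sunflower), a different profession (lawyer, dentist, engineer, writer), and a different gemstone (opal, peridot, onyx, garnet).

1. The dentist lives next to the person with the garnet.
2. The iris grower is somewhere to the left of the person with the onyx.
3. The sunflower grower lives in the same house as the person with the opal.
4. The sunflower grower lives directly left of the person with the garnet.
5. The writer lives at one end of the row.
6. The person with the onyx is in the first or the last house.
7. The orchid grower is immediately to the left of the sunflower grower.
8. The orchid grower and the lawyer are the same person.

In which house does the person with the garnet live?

3

From clue 6, the person with the onyx must be in house 4.
House 4's flower must be peony (nothing else left).
By clue 4, the sunflower grower is in house 2.
From clue 4, the person with the garnet must be in house 3.
From clue 7, the orchid grower must be in house 1.
The lawyer is in house 1 (clue 8).
So house 3 gets iris for flower.
House 4 profession: only writer fits.
The only gemstone still possible for house 1 is peridot.
House 2's gemstone must be opal (nothing else left).
From clue 1, the dentist must be in house 2.
House 3 profession: only engineer fits.
So: house 1 = orchid/lawyer/peridot, house 2 = sunflower/dentist/opal, house 3 = iris/engineer/garnet, house 4 = peony/writer/onyx.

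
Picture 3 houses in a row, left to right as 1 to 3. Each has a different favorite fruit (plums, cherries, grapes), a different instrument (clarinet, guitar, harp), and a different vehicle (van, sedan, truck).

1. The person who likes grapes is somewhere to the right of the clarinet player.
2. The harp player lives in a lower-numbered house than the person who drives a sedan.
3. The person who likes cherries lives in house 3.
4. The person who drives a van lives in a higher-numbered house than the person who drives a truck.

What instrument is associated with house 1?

clarinet

Clue 3: the person who likes cherries is in house 3.
That leaves plums as the favorite fruit for house 1.
The only favorite fruit still possible for house 2 is grapes.
The only instrument still possible for house 3 is guitar.
The only vehicle still possible for house 1 is truck.
Clue 1: the clarinet player is in house 1.
So house 2 gets harp for instrument.
Clue 2 places the person who drives a sedan in house 3.
That leaves van as the vehicle for house 2.
So: house 1 = plums/clarinet/truck, house 2 = grapes/harp/van, house 3 = cherries/guitar/sedan.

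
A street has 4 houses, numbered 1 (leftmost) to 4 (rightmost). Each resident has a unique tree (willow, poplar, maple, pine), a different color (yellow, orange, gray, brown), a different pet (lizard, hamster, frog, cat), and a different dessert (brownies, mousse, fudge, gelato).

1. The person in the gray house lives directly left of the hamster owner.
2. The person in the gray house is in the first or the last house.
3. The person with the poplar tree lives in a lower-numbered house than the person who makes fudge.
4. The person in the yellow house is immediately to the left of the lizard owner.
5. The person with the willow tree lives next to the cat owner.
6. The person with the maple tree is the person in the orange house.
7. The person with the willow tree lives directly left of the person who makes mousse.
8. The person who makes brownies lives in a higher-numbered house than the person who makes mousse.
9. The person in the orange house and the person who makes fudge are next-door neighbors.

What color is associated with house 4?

From clue 2, the person in the gray house must be in house 1.
The only dessert still possible for house 1 is gelato.
Clue 1 places the hamster owner in house 2.
From clue 5, the person with the willow tree must be in house 2.
From clue 7, the person who makes mousse must be in house 3.
The person who makes brownies is in house 4 (clue 8).
That leaves fudge as the dessert for house 2.
The person with the poplar tree is in house 1 (clue 3).
The person in the orange house is in house 3 (clue 9).
So house 4 gets brown for color.
Clue 4 places the lizard owner in house 3.
Clue 6: the person with the maple tree is in house 3.
The only tree still possible for house 4 is pine.
That leaves yellow as the color for house 2.
House 1's pet must be cat (nothing else left).
So house 4 gets frog for pet.
So: house 1 = poplar/gray/cat/gelato, house 2 = willow/yellow/hamster/fudge, house 3 = maple/orange/lizard/mousse, house 4 = pine/brown/frog/brownies.

brown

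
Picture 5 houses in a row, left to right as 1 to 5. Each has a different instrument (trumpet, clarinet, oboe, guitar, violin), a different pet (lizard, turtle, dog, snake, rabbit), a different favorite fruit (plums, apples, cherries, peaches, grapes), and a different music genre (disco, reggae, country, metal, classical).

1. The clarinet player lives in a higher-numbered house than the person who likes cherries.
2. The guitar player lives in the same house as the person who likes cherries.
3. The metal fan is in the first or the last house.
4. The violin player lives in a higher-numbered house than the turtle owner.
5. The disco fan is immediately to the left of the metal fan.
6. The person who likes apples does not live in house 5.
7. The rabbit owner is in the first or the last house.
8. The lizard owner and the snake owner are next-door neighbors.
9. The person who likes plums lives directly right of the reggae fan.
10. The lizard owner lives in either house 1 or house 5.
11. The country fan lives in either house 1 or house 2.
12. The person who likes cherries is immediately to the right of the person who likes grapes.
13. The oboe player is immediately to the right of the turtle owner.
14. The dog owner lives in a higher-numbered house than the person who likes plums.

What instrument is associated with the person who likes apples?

oboe

Clue 5: the disco fan is in house 4.
The metal fan is in house 5 (clue 5).
That leaves peaches as the favorite fruit for house 5.
That leaves trumpet as the instrument for house 1.
The lizard owner is narrowed to house 1 or 5; consider each.
Placing it in house 5 leads to a contradiction, so it's in house 1.
From clue 8, the snake owner must be in house 2.
House 5's pet must be rabbit (nothing else left).
So house 2 gets guitar for instrument.
The only instrument still possible for house 3 is clarinet.
The person who likes cherries is in house 2 (clue 1).
From clue 12, the person who likes grapes must be in house 1.
House 4 favorite fruit: only apples fits.
That leaves classical as the music genre for house 3.
From clue 9, the reggae fan must be in house 2.
Clue 14 places the dog owner in house 4.
House 3 pet: only turtle fits.
The only favorite fruit still possible for house 3 is plums.
The only music genre still possible for house 1 is country.
Clue 13 places the oboe player in house 4.
The only instrument still possible for house 5 is violin.
So: house 1 = trumpet/lizard/grapes/country, house 2 = guitar/snake/cherries/reggae, house 3 = clarinet/turtle/plums/classical, house 4 = oboe/dog/apples/disco, house 5 = violin/rabbit/peaches/metal.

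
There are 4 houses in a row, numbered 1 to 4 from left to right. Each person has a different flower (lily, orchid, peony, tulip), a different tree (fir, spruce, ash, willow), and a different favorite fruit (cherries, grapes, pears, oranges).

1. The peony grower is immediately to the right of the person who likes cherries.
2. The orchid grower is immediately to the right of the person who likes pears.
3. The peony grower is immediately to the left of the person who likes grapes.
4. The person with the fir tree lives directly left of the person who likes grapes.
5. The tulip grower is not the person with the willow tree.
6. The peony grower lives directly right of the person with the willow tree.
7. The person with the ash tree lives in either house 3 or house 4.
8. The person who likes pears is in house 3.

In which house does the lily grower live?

The person who likes pears is in house 3 (clue 8).
Clue 2 places the orchid grower in house 4.
From clue 3, the peony grower must be in house 3.
Clue 4 places the person with the fir tree in house 3.
Clue 6 places the person with the willow tree in house 2.
So house 1 gets spruce for tree.
House 4 tree: only ash fits.
House 4 favorite fruit: only grapes fits.
Clue 1: the person who likes cherries is in house 2.
From clue 5, the tulip grower must be in house 1.
House 2's flower must be lily (nothing else left).
That leaves oranges as the favorite fruit for house 1.
So: house 1 = tulip/spruce/oranges, house 2 = lily/willow/cherries, house 3 = peony/fir/pears, house 4 = orchid/ash/grapes.

2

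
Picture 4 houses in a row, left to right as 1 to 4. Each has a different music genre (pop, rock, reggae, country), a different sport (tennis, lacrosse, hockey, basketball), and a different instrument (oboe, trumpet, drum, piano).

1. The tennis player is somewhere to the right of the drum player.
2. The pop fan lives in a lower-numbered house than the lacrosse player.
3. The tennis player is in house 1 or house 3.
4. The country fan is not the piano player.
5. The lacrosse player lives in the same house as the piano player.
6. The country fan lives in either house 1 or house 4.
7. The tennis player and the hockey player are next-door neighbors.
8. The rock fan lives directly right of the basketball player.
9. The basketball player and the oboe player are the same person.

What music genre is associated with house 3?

pop

Clue 3 places the tennis player in house 3.
House 1's sport must be basketball (nothing else left).
Clue 8: the rock fan is in house 2.
From clue 9, the oboe player must be in house 1.
That leaves drum as the instrument for house 2.
That leaves trumpet as the instrument for house 3.
The only instrument still possible for house 4 is piano.
From clue 4, the country fan must be in house 1.
The lacrosse player is in house 4 (clue 5).
The only music genre still possible for house 4 is reggae.
The only sport still possible for house 2 is hockey.
The only music genre still possible for house 3 is pop.
So: house 1 = country/basketball/oboe, house 2 = rock/hockey/drum, house 3 = pop/tennis/trumpet, house 4 = reggae/lacrosse/piano.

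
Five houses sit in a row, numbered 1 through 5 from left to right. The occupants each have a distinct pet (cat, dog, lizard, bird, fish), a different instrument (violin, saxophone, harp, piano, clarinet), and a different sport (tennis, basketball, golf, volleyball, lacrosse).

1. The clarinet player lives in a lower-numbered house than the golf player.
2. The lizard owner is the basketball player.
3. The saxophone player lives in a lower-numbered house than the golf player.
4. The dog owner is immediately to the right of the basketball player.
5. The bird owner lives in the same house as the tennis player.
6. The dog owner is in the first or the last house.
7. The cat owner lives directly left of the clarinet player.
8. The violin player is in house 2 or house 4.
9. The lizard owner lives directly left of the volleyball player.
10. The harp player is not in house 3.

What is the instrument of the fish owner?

From clue 6, the dog owner must be in house 5.
Clue 4: the basketball player is in house 4.
Clue 2: the lizard owner is in house 4.
By clue 9, the volleyball player is in house 5.
Clue 1: the clarinet player is in house 2.
Clue 7 places the cat owner in house 1.
The only instrument still possible for house 3 is piano.
So house 5 gets harp for instrument.
House 3 sport: only golf fits.
The bird owner is in house 2 (clue 5).
The tennis player is in house 2 (clue 5).
So house 3 gets fish for pet.
That leaves saxophone as the instrument for house 1.
House 4 instrument: only violin fits.
That leaves lacrosse as the sport for house 1.
So: house 1 = cat/saxophone/lacrosse, house 2 = bird/clarinet/tennis, house 3 = fish/piano/golf, house 4 = lizard/violin/basketball, house 5 = dog/harp/volleyball.

piano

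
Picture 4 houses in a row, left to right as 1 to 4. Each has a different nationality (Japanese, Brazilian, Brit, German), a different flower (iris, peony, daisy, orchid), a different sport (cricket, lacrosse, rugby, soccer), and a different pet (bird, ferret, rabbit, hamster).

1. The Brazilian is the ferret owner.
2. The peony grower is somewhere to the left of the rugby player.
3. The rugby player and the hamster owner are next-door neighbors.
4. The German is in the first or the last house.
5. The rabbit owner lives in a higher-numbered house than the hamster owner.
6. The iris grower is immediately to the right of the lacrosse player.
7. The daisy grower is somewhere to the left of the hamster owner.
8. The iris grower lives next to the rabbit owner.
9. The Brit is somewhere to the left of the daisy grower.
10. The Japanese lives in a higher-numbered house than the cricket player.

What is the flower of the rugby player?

orchid

From clue 9, the Brit must be in house 1.
Clue 9: the daisy grower is in house 2.
House 4 nationality: only German fits.
Clue 7 places the hamster owner in house 3.
House 1's pet must be bird (nothing else left).
So house 2 gets ferret for pet.
House 4's pet must be rabbit (nothing else left).
The Brazilian is in house 2 (clue 1).
The iris grower is in house 3 (clue 8).
The only nationality still possible for house 3 is Japanese.
The only flower still possible for house 1 is peony.
The only flower still possible for house 4 is orchid.
Clue 6 places the lacrosse player in house 2.
So house 3 gets soccer for sport.
House 4's sport must be rugby (nothing else left).
The only sport still possible for house 1 is cricket.
So: house 1 = Brit/peony/cricket/bird, house 2 = Brazilian/daisy/lacrosse/ferret, house 3 = Japanese/iris/soccer/hamster, house 4 = German/orchid/rugby/rabbit.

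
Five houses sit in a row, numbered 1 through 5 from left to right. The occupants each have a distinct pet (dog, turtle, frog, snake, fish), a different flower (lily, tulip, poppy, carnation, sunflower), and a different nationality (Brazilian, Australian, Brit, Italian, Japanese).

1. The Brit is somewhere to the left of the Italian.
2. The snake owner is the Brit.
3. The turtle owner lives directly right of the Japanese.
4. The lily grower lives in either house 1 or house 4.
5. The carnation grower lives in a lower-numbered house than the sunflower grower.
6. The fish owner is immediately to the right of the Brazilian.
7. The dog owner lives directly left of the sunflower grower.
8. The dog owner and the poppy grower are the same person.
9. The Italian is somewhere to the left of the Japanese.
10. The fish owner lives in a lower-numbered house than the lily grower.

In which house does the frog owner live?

The lily grower is in house 4 (clue 10).
House 5's nationality must be Australian (nothing else left).
House 4's nationality must be Japanese (nothing else left).
By clue 3, the turtle owner is in house 5.
House 4 pet: only frog fits.
That leaves tulip as the flower for house 5.
So house 3 gets Italian for nationality.
The only pet still possible for house 3 is fish.
So house 3 gets sunflower for flower.
The Brazilian is in house 2 (clue 6).
Clue 7 places the dog owner in house 2.
By clue 8, the poppy grower is in house 2.
The only pet still possible for house 1 is snake.
The only flower still possible for house 1 is carnation.
That leaves Brit as the nationality for house 1.
So: house 1 = snake/carnation/Brit, house 2 = dog/poppy/Brazilian, house 3 = fish/sunflower/Italian, house 4 = frog/lily/Japanese, house 5 = turtle/tulip/Australian.

4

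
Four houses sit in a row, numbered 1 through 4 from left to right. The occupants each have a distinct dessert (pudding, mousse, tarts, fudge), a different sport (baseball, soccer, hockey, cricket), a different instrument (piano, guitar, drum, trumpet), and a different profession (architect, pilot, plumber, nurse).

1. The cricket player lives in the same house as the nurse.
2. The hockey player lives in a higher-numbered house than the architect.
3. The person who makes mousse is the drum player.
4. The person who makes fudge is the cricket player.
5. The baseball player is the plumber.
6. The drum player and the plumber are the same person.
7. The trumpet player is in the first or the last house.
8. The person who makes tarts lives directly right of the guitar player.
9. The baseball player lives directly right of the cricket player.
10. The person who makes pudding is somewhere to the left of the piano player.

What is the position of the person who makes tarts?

4

The trumpet player is narrowed to house 1 or 4; consider each.
Placing it in house 4 leads to a contradiction, so it's in house 1.
The person who makes tarts is narrowed to house 3 or 4; consider each.
Placing it in house 3 leads to a contradiction, so it's in house 4.
Clue 8: the guitar player is in house 3.
The person who makes mousse is in house 2 (clue 3).
Clue 3 places the drum player in house 2.
Clue 6 places the plumber in house 2.
So house 4 gets piano for instrument.
The only profession still possible for house 4 is pilot.
From clue 5, the baseball player must be in house 2.
Clue 9: the cricket player is in house 1.
Clue 1: the nurse is in house 1.
Clue 4 places the person who makes fudge in house 1.
That leaves pudding as the dessert for house 3.
House 3 profession: only architect fits.
The hockey player is in house 4 (clue 2).
House 3's sport must be soccer (nothing else left).
So: house 1 = fudge/cricket/trumpet/nurse, house 2 = mousse/baseball/drum/plumber, house 3 = pudding/soccer/guitar/architect, house 4 = tarts/hockey/piano/pilot.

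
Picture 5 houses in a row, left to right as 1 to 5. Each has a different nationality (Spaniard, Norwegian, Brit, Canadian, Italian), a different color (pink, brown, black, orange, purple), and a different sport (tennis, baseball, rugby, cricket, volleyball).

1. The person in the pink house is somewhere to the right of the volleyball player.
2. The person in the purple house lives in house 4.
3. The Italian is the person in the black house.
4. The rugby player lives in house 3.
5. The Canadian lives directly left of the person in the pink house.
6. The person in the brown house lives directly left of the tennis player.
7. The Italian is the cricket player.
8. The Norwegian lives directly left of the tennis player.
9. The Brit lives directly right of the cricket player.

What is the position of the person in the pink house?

The person in the purple house is in house 4 (clue 2).
The rugby player is in house 3 (clue 4).
The only nationality still possible for house 5 is Spaniard.
So house 5 gets baseball for sport.
The only nationality still possible for house 4 is Canadian.
By clue 5, the person in the pink house is in house 5.
The Brit is narrowed to house 2 or 3; consider each.
Placing it in house 3 leads to a contradiction, so it's in house 2.
From clue 9, the cricket player must be in house 1.
House 1's nationality must be Italian (nothing else left).
So house 3 gets Norwegian for nationality.
Clue 3 places the person in the black house in house 1.
The tennis player is in house 4 (clue 8).
House 2 color: only orange fits.
The only color still possible for house 3 is brown.
The only sport still possible for house 2 is volleyball.
So: house 1 = Italian/black/cricket, house 2 = Brit/orange/volleyball, house 3 = Norwegian/brown/rugby, house 4 = Canadian/purple/tennis, house 5 = Spaniard/pink/baseball.

5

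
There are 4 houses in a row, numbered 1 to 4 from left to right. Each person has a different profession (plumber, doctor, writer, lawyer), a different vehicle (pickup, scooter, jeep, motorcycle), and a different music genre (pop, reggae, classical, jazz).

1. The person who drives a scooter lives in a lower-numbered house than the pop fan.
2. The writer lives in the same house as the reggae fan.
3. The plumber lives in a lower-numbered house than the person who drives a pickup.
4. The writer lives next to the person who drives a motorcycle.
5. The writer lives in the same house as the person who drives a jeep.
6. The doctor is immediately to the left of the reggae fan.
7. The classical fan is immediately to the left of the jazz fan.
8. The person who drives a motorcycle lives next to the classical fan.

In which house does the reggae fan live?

So house 1 gets classical for music genre.
From clue 7, the jazz fan must be in house 2.
From clue 8, the person who drives a motorcycle must be in house 2.
So house 1 gets scooter for vehicle.
The writer is in house 3 (clue 4).
Clue 5 places the person who drives a jeep in house 3.
That leaves lawyer as the profession for house 4.
That leaves pickup as the vehicle for house 4.
From clue 2, the reggae fan must be in house 3.
House 1's profession must be plumber (nothing else left).
House 2 profession: only doctor fits.
That leaves pop as the music genre for house 4.
So: house 1 = plumber/scooter/classical, house 2 = doctor/motorcycle/jazz, house 3 = writer/jeep/reggae, house 4 = lawyer/pickup/pop.

3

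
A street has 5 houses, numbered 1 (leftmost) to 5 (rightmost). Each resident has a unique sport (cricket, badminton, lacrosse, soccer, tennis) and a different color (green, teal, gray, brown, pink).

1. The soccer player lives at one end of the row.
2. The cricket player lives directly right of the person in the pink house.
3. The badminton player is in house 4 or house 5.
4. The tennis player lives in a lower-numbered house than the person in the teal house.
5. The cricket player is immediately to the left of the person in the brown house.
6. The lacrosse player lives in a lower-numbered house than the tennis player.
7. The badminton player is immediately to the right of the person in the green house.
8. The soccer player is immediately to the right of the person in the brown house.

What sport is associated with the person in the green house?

cricket

The soccer player is in house 5 (clue 8).
By clue 8, the person in the brown house is in house 4.
That leaves lacrosse as the sport for house 1.
From clue 5, the cricket player must be in house 3.
House 2 sport: only tennis fits.
House 4's sport must be badminton (nothing else left).
That leaves green as the color for house 3.
House 5's color must be teal (nothing else left).
Clue 2 places the person in the pink house in house 2.
That leaves gray as the color for house 1.
So: house 1 = lacrosse/gray, house 2 = tennis/pink, house 3 = cricket/green, house 4 = badminton/brown, house 5 = soccer/teal.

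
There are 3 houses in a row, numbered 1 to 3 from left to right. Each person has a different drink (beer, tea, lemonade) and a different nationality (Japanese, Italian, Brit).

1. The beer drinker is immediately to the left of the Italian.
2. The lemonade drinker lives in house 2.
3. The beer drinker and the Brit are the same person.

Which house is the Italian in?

2

From clue 2, the lemonade drinker must be in house 2.
The only drink still possible for house 3 is tea.
The Italian is in house 2 (clue 1).
From clue 3, the Brit must be in house 1.
The only drink still possible for house 1 is beer.
House 3's nationality must be Japanese (nothing else left).
So: house 1 = beer/Brit, house 2 = lemonade/Italian, house 3 = tea/Japanese.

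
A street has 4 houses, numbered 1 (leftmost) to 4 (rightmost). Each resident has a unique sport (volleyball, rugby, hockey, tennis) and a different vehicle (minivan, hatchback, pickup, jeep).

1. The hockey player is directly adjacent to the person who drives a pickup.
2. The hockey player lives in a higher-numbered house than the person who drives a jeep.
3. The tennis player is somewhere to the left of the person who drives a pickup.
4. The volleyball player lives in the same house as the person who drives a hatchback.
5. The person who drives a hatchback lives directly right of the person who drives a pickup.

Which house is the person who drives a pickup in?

The tennis player is narrowed to house 1 or 2; consider each.
Placing it in house 2 leads to a contradiction, so it's in house 1.
The volleyball player is narrowed to house 3 or 4; consider each.
Placing it in house 3 leads to a contradiction, so it's in house 4.
From clue 4, the person who drives a hatchback must be in house 4.
From clue 5, the person who drives a pickup must be in house 3.
Clue 1 places the hockey player in house 2.
Clue 2 places the person who drives a jeep in house 1.
House 3 sport: only rugby fits.
House 2 vehicle: only minivan fits.
So: house 1 = tennis/jeep, house 2 = hockey/minivan, house 3 = rugby/pickup, house 4 = volleyball/hatchback.

3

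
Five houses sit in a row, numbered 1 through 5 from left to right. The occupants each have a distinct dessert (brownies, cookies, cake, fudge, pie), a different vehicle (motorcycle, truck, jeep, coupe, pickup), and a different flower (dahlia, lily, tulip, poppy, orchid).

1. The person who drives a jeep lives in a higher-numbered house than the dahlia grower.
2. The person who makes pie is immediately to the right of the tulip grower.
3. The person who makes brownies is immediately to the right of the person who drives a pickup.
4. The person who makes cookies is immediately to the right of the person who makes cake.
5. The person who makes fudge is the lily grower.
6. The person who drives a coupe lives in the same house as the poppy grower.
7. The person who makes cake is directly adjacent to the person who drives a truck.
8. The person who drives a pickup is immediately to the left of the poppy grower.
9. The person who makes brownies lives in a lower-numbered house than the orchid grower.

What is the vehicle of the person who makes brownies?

The person who makes brownies is narrowed to house 2 or 3 or 4; consider each.
Placing it in house 3 and house 4 leads to a contradiction, so it's in house 2.
The person who drives a pickup is in house 1 (clue 3).
The poppy grower is in house 2 (clue 8).
From clue 6, the person who drives a coupe must be in house 2.
The only dessert still possible for house 1 is fudge.
House 3 dessert: only cake fits.
By clue 4, the person who makes cookies is in house 4.
From clue 5, the lily grower must be in house 1.
Clue 7 places the person who drives a truck in house 4.
House 5's dessert must be pie (nothing else left).
House 5's flower must be orchid (nothing else left).
Clue 1: the person who drives a jeep is in house 5.
From clue 2, the tulip grower must be in house 4.
The only vehicle still possible for house 3 is motorcycle.
So house 3 gets dahlia for flower.
So: house 1 = fudge/pickup/lily, house 2 = brownies/coupe/poppy, house 3 = cake/motorcycle/dahlia, house 4 = cookies/truck/tulip, house 5 = pie/jeep/orchid.

coupe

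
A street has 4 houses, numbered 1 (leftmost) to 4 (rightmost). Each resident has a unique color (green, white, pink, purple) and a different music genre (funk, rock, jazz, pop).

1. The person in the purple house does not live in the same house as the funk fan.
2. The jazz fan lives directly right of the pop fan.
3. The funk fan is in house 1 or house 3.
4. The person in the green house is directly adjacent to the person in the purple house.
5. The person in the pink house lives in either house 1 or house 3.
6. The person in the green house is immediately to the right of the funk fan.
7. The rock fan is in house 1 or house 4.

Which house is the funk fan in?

The person in the green house is narrowed to house 2 or 4; consider each.
Placing it in house 4 leads to a contradiction, so it's in house 2.
Clue 6 places the funk fan in house 1.
House 4 color: only white fits.
House 4's music genre must be rock (nothing else left).
From clue 1, the person in the purple house must be in house 3.
By clue 2, the jazz fan is in house 3.
The pop fan is in house 2 (clue 2).
House 1's color must be pink (nothing else left).
So: house 1 = pink/funk, house 2 = green/pop, house 3 = purple/jazz, house 4 = white/rock.

1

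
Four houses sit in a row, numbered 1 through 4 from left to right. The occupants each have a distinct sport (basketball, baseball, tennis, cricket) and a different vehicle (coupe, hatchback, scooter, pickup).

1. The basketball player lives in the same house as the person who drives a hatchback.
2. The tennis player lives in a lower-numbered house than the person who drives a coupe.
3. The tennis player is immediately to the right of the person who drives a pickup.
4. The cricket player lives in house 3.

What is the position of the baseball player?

The cricket player is in house 3 (clue 4).
Clue 3 places the person who drives a pickup in house 1.
That leaves tennis as the sport for house 2.
By clue 1, the basketball player is in house 4.
The person who drives a hatchback is in house 4 (clue 1).
That leaves baseball as the sport for house 1.
That leaves scooter as the vehicle for house 2.
The only vehicle still possible for house 3 is coupe.
So: house 1 = baseball/pickup, house 2 = tennis/scooter, house 3 = cricket/coupe, house 4 = basketball/hatchback.

1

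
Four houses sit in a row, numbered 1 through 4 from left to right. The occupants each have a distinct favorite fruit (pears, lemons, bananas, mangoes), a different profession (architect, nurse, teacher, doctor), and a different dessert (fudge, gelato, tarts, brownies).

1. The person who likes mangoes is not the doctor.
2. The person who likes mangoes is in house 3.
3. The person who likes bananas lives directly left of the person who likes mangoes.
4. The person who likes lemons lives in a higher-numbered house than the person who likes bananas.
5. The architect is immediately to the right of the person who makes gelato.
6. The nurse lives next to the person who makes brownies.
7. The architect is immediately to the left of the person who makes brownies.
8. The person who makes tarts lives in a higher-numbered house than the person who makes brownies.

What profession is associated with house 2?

architect

The person who likes mangoes is in house 3 (clue 2).
Clue 3 places the person who likes bananas in house 2.
From clue 8, the person who makes tarts must be in house 4.
Clue 8 places the person who makes brownies in house 3.
House 1 favorite fruit: only pears fits.
So house 4 gets lemons for favorite fruit.
By clue 7, the architect is in house 2.
House 1's profession must be doctor (nothing else left).
That leaves teacher as the profession for house 3.
House 4 profession: only nurse fits.
Clue 5 places the person who makes gelato in house 1.
House 2 dessert: only fudge fits.
So: house 1 = pears/doctor/gelato, house 2 = bananas/architect/fudge, house 3 = mangoes/teacher/brownies, house 4 = lemons/nurse/tarts.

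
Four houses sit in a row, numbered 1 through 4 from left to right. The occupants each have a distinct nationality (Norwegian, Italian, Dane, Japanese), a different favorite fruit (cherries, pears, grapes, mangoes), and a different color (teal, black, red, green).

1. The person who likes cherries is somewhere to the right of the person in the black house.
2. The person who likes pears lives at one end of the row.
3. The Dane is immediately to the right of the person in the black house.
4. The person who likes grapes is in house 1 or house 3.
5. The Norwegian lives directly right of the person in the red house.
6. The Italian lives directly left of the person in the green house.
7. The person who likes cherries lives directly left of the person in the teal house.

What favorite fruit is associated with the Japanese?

cherries

The Dane is narrowed to house 2 or 3; consider each.
Placing it in house 3 leads to a contradiction, so it's in house 2.
By clue 3, the person in the black house is in house 1.
The Italian is narrowed to house 1 or 3; consider each.
Placing it in house 3 leads to a contradiction, so it's in house 1.
By clue 6, the person in the green house is in house 2.
House 4's color must be teal (nothing else left).
Clue 5 places the Norwegian in house 4.
From clue 7, the person who likes cherries must be in house 3.
So house 3 gets Japanese for nationality.
So house 1 gets grapes for favorite fruit.
That leaves mangoes as the favorite fruit for house 2.
The only favorite fruit still possible for house 4 is pears.
The only color still possible for house 3 is red.
So: house 1 = Italian/grapes/black, house 2 = Dane/mangoes/green, house 3 = Japanese/cherries/red, house 4 = Norwegian/pears/teal.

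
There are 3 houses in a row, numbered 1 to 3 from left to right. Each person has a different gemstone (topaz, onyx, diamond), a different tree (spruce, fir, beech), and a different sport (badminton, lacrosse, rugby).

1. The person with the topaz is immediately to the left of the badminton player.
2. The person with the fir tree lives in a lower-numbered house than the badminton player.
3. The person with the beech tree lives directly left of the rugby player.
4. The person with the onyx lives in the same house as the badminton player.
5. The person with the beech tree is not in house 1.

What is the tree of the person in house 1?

From clue 5, the person with the beech tree must be in house 2.
That leaves spruce as the tree for house 3.
House 1's sport must be lacrosse (nothing else left).
By clue 3, the rugby player is in house 3.
That leaves fir as the tree for house 1.
So house 2 gets badminton for sport.
By clue 1, the person with the topaz is in house 1.
Clue 4 places the person with the onyx in house 2.
The only gemstone still possible for house 3 is diamond.
So: house 1 = topaz/fir/lacrosse, house 2 = onyx/beech/badminton, house 3 = diamond/spruce/rugby.

fir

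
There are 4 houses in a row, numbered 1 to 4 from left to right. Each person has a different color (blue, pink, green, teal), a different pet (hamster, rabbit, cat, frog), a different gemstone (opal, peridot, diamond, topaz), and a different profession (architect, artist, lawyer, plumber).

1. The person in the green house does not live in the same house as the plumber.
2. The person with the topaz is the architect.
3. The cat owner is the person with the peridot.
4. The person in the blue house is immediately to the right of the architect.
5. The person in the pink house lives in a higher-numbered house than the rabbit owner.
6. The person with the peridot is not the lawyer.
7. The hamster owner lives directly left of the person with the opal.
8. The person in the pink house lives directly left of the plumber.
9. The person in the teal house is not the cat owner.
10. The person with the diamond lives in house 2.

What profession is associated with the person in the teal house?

lawyer

Clue 10: the person with the diamond is in house 2.
The person in the blue house is narrowed to house 2 or 4; consider each.
Placing it in house 2 leads to a contradiction, so it's in house 4.
Clue 4: the architect is in house 3.
House 4's profession must be plumber (nothing else left).
Clue 2 places the person with the topaz in house 3.
By clue 8, the person in the pink house is in house 3.
House 1 gemstone: only peridot fits.
That leaves opal as the gemstone for house 4.
From clue 3, the cat owner must be in house 1.
Clue 6: the lawyer is in house 2.
The hamster owner is in house 3 (clue 7).
By clue 9, the person in the teal house is in house 2.
That leaves green as the color for house 1.
So house 4 gets frog for pet.
House 1 profession: only artist fits.
The only pet still possible for house 2 is rabbit.
So: house 1 = green/cat/peridot/artist, house 2 = teal/rabbit/diamond/lawyer, house 3 = pink/hamster/topaz/architect, house 4 = blue/frog/opal/plumber.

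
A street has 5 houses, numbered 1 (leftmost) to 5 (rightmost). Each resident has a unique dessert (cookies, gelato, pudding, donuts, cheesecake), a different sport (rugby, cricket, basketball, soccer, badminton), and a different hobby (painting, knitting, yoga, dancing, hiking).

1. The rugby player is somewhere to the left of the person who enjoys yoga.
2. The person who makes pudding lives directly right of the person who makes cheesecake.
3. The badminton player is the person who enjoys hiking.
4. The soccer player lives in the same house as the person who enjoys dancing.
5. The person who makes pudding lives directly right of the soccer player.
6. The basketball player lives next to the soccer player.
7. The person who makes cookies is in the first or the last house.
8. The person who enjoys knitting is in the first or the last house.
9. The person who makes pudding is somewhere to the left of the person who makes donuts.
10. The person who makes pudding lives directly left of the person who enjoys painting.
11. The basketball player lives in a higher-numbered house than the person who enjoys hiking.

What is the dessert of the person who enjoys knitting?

cookies

The only sport still possible for house 5 is cricket.
The person who makes cookies is narrowed to house 1 or 5; consider each.
Placing it in house 5 leads to a contradiction, so it's in house 1.
The person who makes cheesecake is narrowed to house 2 or 3; consider each.
Placing it in house 2 leads to a contradiction, so it's in house 3.
Clue 2: the person who makes pudding is in house 4.
The soccer player is in house 3 (clue 5).
By clue 9, the person who makes donuts is in house 5.
Clue 10 places the person who enjoys painting in house 5.
So house 2 gets gelato for dessert.
That leaves knitting as the hobby for house 1.
That leaves yoga as the hobby for house 4.
By clue 3, the badminton player is in house 2.
Clue 3: the person who enjoys hiking is in house 2.
From clue 4, the person who enjoys dancing must be in house 3.
From clue 11, the basketball player must be in house 4.
So house 1 gets rugby for sport.
So: house 1 = cookies/rugby/knitting, house 2 = gelato/badminton/hiking, house 3 = cheesecake/soccer/dancing, house 4 = pudding/basketball/yoga, house 5 = donuts/cricket/painting.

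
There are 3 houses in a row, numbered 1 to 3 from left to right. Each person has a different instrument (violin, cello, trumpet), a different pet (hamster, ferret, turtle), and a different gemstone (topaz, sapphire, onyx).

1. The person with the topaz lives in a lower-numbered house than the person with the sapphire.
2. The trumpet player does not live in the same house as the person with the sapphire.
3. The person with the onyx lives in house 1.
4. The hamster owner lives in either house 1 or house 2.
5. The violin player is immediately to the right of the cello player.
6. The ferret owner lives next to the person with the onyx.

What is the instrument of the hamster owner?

trumpet

By clue 3, the person with the onyx is in house 1.
Clue 6: the ferret owner is in house 2.
So house 3 gets turtle for pet.
That leaves sapphire as the gemstone for house 3.
House 3's instrument must be violin (nothing else left).
The only pet still possible for house 1 is hamster.
So house 2 gets topaz for gemstone.
From clue 5, the cello player must be in house 2.
House 1 instrument: only trumpet fits.
So: house 1 = trumpet/hamster/onyx, house 2 = cello/ferret/topaz, house 3 = violin/turtle/sapphire.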